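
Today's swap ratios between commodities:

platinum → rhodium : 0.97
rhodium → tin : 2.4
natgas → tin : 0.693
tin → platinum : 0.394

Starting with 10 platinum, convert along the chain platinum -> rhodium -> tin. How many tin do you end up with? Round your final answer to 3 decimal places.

23.280

10 platinum × 0.97 = 9.7 rhodium
9.7 rhodium × 2.4 = 23.28 tin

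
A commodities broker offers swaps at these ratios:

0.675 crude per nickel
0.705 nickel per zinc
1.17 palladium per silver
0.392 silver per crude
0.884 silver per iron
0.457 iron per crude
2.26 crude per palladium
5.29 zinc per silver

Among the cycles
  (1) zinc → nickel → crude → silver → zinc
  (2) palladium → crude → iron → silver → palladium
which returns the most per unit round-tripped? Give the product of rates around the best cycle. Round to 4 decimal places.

1.0682

(1) 0.705 × 0.675 × 0.392 × 5.29 = 0.98681
(2) 2.26 × 0.457 × 0.884 × 1.17 = 1.06823
Highest is cycle (2) at 1.0682 (>1, arbitrage).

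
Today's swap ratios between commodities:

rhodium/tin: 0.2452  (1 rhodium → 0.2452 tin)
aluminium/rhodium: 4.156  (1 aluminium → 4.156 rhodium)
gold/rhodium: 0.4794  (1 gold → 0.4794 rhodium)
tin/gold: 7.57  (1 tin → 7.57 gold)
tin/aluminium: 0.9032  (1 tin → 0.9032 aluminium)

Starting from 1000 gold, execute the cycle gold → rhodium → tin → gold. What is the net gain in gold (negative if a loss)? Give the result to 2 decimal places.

1000 gold × 0.4794 = 479.4 rhodium
479.4 rhodium × 0.2452 = 117.54888 tin
117.54888 tin × 7.57 = 889.8450216 gold
Net change: 889.8450216 − 1000 = -110.1549784 gold

-110.15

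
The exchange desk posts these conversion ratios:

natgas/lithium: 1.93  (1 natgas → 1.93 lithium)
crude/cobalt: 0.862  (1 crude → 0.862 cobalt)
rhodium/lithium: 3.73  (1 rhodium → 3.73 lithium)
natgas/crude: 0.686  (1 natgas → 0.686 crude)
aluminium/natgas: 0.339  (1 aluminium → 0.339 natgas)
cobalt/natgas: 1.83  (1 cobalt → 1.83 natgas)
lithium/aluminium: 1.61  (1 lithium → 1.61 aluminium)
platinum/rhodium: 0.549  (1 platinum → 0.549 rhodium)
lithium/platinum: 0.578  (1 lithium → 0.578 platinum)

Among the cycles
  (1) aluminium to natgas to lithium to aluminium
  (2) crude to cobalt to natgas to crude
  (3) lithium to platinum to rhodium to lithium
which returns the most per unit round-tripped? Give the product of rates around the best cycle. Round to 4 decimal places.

(1) 0.339 × 1.93 × 1.61 = 1.05337
(2) 0.862 × 1.83 × 0.686 = 1.08214
(3) 0.578 × 0.549 × 3.73 = 1.18361
Highest is cycle (3) at 1.1836 (>1, arbitrage).

1.1836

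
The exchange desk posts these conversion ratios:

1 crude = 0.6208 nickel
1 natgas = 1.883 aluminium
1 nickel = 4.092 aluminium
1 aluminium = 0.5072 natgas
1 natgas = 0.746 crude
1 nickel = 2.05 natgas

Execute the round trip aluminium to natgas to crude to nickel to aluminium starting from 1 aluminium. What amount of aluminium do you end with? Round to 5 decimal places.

0.96118

1 aluminium × 0.5072 = 0.5072 natgas
0.5072 natgas × 0.746 = 0.3783712 crude
0.3783712 crude × 0.6208 = 0.23489284096 nickel
0.23489284096 nickel × 4.092 = 0.96118150520832 aluminium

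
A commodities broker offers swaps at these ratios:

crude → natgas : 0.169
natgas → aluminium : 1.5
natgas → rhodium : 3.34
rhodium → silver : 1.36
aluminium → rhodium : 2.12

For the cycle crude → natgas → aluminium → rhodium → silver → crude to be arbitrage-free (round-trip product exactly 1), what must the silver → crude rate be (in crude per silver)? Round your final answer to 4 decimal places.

Known legs of the cycle: 0.169 × 1.5 × 2.12 × 1.36 = 0.7308912
For no arbitrage the full-cycle product must be 1, so the missing rate is 1 / 0.7308912 ≈ 1.368193.

1.3682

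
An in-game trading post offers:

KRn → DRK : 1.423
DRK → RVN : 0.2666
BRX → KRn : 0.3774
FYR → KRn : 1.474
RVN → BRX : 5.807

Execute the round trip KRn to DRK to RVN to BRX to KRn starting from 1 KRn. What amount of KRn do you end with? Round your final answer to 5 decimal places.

1 KRn × 1.423 = 1.423 DRK
1.423 DRK × 0.2666 = 0.3793718 RVN
0.3793718 RVN × 5.807 = 2.2030120426 BRX
2.2030120426 BRX × 0.3774 = 0.83141674487724 KRn

0.83142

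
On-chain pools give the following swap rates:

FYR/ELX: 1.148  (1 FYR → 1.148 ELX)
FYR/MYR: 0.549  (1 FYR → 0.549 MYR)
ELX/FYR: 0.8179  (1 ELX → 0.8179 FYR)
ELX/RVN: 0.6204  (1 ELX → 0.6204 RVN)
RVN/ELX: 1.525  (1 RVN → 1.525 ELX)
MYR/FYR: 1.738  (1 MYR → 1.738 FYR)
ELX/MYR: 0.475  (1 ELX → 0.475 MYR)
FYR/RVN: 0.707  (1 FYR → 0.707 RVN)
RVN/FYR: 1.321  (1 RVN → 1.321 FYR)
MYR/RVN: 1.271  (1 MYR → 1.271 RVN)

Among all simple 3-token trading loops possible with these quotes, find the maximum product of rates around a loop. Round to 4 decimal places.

MYR→FYR→ELX→MYR: 1.738 × 1.148 × 0.475 = 0.94773
RVN→FYR→ELX→RVN: 1.321 × 1.148 × 0.6204 = 0.94084
RVN→FYR→MYR→RVN: 1.321 × 0.549 × 1.271 = 0.92177
RVN→ELX→MYR→RVN: 1.525 × 0.475 × 1.271 = 0.92068
RVN→ELX→FYR→RVN: 1.525 × 0.8179 × 0.707 = 0.88184
Maximum is MYR→FYR→ELX→MYR at 0.9477; no arbitrage — every cycle loses value.

0.9477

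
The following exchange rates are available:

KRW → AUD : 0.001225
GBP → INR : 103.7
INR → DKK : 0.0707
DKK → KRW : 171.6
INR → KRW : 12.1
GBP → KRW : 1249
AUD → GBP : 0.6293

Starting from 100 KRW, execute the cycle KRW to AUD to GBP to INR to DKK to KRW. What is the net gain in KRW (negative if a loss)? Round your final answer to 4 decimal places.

-3.0139

100 KRW × 0.001225 = 0.1225 AUD
0.1225 AUD × 0.6293 = 0.07708925 GBP
0.07708925 GBP × 103.7 = 7.994155225 INR
7.994155225 INR × 0.0707 = 0.5651867744075 DKK
0.5651867744075 DKK × 171.6 = 96.986050488327 KRW
Net change: 96.986050488327 − 100 = -3.013949511673 KRW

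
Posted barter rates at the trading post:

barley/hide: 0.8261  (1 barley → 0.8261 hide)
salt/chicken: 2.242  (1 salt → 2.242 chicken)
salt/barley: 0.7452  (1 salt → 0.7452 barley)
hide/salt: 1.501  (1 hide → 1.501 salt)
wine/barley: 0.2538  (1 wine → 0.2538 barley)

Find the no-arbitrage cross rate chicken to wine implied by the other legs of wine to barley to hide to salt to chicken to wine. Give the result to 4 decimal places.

Known legs of the cycle: 0.2538 × 0.8261 × 1.501 × 2.242 = 0.70557070443156
For no arbitrage the full-cycle product must be 1, so the missing rate is 1 / 0.70557070443156 ≈ 1.417292.

1.4173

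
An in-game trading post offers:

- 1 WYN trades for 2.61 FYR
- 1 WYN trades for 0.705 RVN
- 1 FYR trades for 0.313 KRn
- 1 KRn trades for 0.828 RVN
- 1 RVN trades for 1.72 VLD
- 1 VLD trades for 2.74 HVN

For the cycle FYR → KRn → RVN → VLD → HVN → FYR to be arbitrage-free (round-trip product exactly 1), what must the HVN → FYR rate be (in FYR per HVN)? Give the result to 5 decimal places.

0.81874

Known legs of the cycle: 0.313 × 0.828 × 1.72 × 2.74 = 1.2213880992
For no arbitrage the full-cycle product must be 1, so the missing rate is 1 / 1.2213880992 ≈ 0.8187406.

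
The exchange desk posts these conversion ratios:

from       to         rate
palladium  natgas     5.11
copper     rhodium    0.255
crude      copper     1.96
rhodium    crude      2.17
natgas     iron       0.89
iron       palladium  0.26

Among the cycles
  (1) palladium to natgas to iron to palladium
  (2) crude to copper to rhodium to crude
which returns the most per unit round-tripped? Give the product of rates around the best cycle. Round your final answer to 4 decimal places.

1.1825

(1) 5.11 × 0.89 × 0.26 = 1.18245
(2) 1.96 × 0.255 × 2.17 = 1.08457
Highest is cycle (1) at 1.1825 (>1, arbitrage).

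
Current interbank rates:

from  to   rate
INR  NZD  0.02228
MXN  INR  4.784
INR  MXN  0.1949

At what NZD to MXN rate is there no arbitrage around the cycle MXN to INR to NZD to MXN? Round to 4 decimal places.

9.3820

Known legs of the cycle: 4.784 × 0.02228 = 0.10658752
For no arbitrage the full-cycle product must be 1, so the missing rate is 1 / 0.10658752 ≈ 9.381961.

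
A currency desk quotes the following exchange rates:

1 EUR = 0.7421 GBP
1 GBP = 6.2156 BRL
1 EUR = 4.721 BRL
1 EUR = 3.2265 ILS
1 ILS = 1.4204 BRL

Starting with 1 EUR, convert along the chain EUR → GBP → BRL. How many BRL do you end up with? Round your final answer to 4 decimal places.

4.6126

1 EUR × 0.7421 = 0.7421 GBP
0.7421 GBP × 6.2156 = 4.61259676 BRL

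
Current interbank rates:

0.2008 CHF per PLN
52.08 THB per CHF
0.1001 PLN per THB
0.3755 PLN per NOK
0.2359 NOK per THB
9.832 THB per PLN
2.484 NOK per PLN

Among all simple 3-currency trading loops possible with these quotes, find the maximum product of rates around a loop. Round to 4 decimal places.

CHF→THB→PLN→CHF: 52.08 × 0.1001 × 0.2008 = 1.04681
THB→NOK→PLN→THB: 0.2359 × 0.3755 × 9.832 = 0.87092
Maximum is CHF→THB→PLN→CHF at 1.0468; arbitrage exists.

1.0468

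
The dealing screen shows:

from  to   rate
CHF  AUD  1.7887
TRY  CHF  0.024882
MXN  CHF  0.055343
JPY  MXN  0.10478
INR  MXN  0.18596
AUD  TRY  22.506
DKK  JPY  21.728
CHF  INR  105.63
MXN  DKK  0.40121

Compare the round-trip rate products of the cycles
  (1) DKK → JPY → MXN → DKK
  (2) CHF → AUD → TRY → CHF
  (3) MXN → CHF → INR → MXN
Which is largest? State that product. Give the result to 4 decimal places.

1.0871

(1) 21.728 × 0.10478 × 0.40121 = 0.91342
(2) 1.7887 × 22.506 × 0.024882 = 1.00166
(3) 0.055343 × 105.63 × 0.18596 = 1.08710
Highest is cycle (3) at 1.0871 (>1, arbitrage).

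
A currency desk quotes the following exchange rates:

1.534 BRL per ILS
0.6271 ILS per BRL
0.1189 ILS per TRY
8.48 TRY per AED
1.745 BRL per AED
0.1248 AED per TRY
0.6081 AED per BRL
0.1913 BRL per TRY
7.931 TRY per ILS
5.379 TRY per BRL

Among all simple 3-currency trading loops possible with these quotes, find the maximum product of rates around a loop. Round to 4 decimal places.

1.1714

BRL→TRY→AED→BRL: 5.379 × 0.1248 × 1.745 = 1.17142
BRL→AED→TRY→BRL: 0.6081 × 8.48 × 0.1913 = 0.98647
BRL→TRY→ILS→BRL: 5.379 × 0.1189 × 1.534 = 0.98109
BRL→ILS→TRY→BRL: 0.6271 × 7.931 × 0.1913 = 0.95144
Maximum is BRL→TRY→AED→BRL at 1.1714; arbitrage exists.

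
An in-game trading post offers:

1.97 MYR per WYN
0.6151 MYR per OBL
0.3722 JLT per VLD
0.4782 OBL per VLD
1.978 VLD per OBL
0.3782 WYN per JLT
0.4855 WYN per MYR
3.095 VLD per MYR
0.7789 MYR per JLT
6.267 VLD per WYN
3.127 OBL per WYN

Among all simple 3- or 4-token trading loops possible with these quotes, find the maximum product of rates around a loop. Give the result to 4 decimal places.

0.9338

WYN→OBL→MYR→WYN: 3.127 × 0.6151 × 0.4855 = 0.93382
MYR→VLD→OBL→MYR: 3.095 × 0.4782 × 0.6151 = 0.91037
MYR→VLD→JLT→MYR: 3.095 × 0.3722 × 0.7789 = 0.89726
WYN→VLD→OBL→MYR→WYN: 6.267 × 0.4782 × 0.6151 × 0.4855 = 0.89496
WYN→VLD→JLT→WYN: 6.267 × 0.3722 × 0.3782 = 0.88218
WYN→VLD→JLT→MYR→WYN: 6.267 × 0.3722 × 0.7789 × 0.4855 = 0.88208
WYN→OBL→VLD→JLT→WYN: 3.127 × 1.978 × 0.3722 × 0.3782 = 0.87067
WYN→MYR→VLD→JLT→WYN: 1.97 × 3.095 × 0.3722 × 0.3782 = 0.85827
Maximum is WYN→OBL→MYR→WYN at 0.9338; no arbitrage — every cycle loses value.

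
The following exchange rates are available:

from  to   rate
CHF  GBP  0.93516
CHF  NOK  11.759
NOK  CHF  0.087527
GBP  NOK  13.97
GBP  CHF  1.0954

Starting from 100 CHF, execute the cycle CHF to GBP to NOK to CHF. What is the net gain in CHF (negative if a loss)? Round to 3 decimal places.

14.347

100 CHF × 0.93516 = 93.516 GBP
93.516 GBP × 13.97 = 1306.41852 NOK
1306.41852 NOK × 0.087527 = 114.34689380004 CHF
Net change: 114.34689380004 − 100 = 14.34689380004 CHF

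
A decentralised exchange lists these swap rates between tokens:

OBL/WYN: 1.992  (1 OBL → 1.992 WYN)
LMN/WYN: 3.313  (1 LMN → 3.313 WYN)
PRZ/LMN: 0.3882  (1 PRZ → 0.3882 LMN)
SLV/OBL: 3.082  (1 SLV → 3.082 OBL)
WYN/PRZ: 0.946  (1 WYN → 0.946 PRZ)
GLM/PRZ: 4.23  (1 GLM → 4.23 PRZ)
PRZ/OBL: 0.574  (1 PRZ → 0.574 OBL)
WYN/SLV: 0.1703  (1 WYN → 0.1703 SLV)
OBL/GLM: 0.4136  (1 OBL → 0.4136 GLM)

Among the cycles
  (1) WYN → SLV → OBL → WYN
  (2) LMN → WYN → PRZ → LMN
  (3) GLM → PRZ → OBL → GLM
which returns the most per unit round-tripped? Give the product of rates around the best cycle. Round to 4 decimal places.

1.2167

(1) 0.1703 × 3.082 × 1.992 = 1.04553
(2) 3.313 × 0.946 × 0.3882 = 1.21666
(3) 4.23 × 0.574 × 0.4136 = 1.00423
Highest is cycle (2) at 1.2167 (>1, arbitrage).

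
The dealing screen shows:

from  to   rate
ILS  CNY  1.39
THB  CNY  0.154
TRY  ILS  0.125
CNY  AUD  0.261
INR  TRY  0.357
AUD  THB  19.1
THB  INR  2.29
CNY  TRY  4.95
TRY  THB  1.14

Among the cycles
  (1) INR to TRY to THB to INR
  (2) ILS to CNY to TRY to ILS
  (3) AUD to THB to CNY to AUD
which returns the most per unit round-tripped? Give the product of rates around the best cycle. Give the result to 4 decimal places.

(1) 0.357 × 1.14 × 2.29 = 0.93198
(2) 1.39 × 4.95 × 0.125 = 0.86006
(3) 19.1 × 0.154 × 0.261 = 0.76771
Highest is cycle (1) at 0.9320 (≤1, no arbitrage).

0.9320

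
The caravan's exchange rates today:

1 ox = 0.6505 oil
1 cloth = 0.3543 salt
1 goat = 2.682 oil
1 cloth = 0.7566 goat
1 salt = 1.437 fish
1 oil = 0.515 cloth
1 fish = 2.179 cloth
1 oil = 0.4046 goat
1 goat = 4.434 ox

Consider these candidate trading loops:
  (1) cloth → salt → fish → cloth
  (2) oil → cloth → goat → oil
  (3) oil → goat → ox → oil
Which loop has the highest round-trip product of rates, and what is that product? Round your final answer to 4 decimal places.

1.1670

(1) 0.3543 × 1.437 × 2.179 = 1.10939
(2) 0.515 × 0.7566 × 2.682 = 1.04504
(3) 0.4046 × 4.434 × 0.6505 = 1.16699
Highest is cycle (3) at 1.1670 (>1, arbitrage).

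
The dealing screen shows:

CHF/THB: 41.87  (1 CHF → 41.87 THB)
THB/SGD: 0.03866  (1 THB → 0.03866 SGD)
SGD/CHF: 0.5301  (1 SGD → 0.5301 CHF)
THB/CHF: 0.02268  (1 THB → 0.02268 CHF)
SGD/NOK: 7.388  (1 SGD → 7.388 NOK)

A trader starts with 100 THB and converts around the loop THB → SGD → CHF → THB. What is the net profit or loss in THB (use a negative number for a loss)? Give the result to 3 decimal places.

100 THB × 0.03866 = 3.866 SGD
3.866 SGD × 0.5301 = 2.0493666 CHF
2.0493666 CHF × 41.87 = 85.806979542 THB
Net change: 85.806979542 − 100 = -14.193020458 THB

-14.193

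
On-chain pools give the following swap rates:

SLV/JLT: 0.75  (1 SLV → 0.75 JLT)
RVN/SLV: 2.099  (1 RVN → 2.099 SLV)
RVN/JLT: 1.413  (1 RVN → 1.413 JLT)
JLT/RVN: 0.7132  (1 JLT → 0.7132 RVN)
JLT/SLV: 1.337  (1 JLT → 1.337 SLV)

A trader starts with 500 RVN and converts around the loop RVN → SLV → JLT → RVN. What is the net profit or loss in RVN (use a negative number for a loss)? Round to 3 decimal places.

500 RVN × 2.099 = 1049.5 SLV
1049.5 SLV × 0.75 = 787.125 JLT
787.125 JLT × 0.7132 = 561.37755 RVN
Net change: 561.37755 − 500 = 61.37755 RVN

61.378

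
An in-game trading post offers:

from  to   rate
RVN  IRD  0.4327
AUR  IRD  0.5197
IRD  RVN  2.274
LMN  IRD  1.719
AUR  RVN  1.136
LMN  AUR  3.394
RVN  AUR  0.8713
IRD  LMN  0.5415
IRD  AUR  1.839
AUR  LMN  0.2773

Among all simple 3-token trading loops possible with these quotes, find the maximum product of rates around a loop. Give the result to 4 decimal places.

AUR→IRD→RVN→AUR: 0.5197 × 2.274 × 0.8713 = 1.02970
LMN→AUR→IRD→LMN: 3.394 × 0.5197 × 0.5415 = 0.95513
AUR→RVN→IRD→AUR: 1.136 × 0.4327 × 1.839 = 0.90396
LMN→IRD→AUR→LMN: 1.719 × 1.839 × 0.2773 = 0.87661
Maximum is AUR→IRD→RVN→AUR at 1.0297; arbitrage exists.

1.0297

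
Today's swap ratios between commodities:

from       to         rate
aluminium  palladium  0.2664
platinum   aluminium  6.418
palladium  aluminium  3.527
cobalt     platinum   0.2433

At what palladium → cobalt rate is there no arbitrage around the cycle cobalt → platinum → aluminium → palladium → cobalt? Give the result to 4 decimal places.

Known legs of the cycle: 0.2433 × 6.418 × 0.2664 = 0.41598344016
For no arbitrage the full-cycle product must be 1, so the missing rate is 1 / 0.41598344016 ≈ 2.403942.

2.4039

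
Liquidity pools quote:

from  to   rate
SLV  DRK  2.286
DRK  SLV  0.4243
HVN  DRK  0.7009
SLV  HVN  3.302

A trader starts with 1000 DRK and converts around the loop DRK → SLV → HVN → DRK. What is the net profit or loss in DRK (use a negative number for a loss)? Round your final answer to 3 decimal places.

1000 DRK × 0.4243 = 424.3 SLV
424.3 SLV × 3.302 = 1401.0386 HVN
1401.0386 HVN × 0.7009 = 981.98795474 DRK
Net change: 981.98795474 − 1000 = -18.01204526 DRK

-18.012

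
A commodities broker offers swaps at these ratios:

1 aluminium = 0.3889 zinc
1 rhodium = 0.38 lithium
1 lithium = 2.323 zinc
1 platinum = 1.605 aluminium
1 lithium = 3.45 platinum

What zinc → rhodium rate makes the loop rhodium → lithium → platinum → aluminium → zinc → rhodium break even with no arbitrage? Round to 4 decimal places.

1.2220

Known legs of the cycle: 0.38 × 3.45 × 1.605 × 0.3889 = 0.8183058795
For no arbitrage the full-cycle product must be 1, so the missing rate is 1 / 0.8183058795 ≈ 1.222037.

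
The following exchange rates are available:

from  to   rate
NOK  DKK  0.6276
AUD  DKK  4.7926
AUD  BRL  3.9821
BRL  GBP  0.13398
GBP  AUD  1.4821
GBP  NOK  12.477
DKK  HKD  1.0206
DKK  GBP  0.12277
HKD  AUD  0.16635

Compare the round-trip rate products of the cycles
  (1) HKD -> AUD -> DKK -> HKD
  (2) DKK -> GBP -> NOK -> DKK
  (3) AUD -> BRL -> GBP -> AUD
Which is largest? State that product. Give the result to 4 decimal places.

0.9614

(1) 0.16635 × 4.7926 × 1.0206 = 0.81367
(2) 0.12277 × 12.477 × 0.6276 = 0.96136
(3) 3.9821 × 0.13398 × 1.4821 = 0.79073
Highest is cycle (2) at 0.9614 (≤1, no arbitrage).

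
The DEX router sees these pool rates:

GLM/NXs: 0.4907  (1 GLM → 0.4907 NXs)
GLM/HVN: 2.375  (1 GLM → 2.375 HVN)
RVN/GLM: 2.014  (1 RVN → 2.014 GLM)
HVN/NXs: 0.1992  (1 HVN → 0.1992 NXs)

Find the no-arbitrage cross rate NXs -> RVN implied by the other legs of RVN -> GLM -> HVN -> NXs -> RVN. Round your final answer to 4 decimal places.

Known legs of the cycle: 2.014 × 2.375 × 0.1992 = 0.9528234
For no arbitrage the full-cycle product must be 1, so the missing rate is 1 / 0.9528234 ≈ 1.049512.

1.0495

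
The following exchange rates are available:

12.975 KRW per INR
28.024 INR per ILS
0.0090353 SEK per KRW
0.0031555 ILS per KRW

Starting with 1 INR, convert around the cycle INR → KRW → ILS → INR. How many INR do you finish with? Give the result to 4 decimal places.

1.1474

1 INR × 12.975 = 12.975 KRW
12.975 KRW × 0.0031555 = 0.0409426125 ILS
0.0409426125 ILS × 28.024 = 1.1473757727 INR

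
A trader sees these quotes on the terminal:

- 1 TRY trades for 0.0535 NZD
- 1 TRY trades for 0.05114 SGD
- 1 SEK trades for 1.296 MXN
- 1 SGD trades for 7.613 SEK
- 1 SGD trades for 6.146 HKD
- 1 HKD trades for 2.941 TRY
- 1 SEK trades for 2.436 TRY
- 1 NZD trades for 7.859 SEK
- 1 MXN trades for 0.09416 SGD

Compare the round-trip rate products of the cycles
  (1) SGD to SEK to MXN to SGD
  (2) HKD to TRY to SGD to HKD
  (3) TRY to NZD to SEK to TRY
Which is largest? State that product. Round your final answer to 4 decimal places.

1.0242

(1) 7.613 × 1.296 × 0.09416 = 0.92902
(2) 2.941 × 0.05114 × 6.146 = 0.92438
(3) 0.0535 × 7.859 × 2.436 = 1.02423
Highest is cycle (3) at 1.0242 (>1, arbitrage).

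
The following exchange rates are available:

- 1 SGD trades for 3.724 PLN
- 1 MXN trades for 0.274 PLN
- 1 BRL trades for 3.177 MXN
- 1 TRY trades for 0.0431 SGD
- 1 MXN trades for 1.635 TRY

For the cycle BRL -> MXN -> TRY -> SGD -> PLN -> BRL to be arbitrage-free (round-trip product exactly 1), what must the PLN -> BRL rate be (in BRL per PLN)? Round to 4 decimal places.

1.1994

Known legs of the cycle: 3.177 × 1.635 × 0.0431 × 3.724 = 0.833723252838
For no arbitrage the full-cycle product must be 1, so the missing rate is 1 / 0.833723252838 ≈ 1.199439.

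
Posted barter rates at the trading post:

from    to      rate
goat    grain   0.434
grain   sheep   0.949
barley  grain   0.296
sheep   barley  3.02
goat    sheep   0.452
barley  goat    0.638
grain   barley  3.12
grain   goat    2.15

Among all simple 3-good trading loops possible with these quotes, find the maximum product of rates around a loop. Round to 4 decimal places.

0.8709

sheep→barley→goat→sheep: 3.02 × 0.638 × 0.452 = 0.87090
barley→goat→grain→barley: 0.638 × 0.434 × 3.12 = 0.86390
sheep→barley→grain→sheep: 3.02 × 0.296 × 0.949 = 0.84833
Maximum is sheep→barley→goat→sheep at 0.8709; no arbitrage — every cycle loses value.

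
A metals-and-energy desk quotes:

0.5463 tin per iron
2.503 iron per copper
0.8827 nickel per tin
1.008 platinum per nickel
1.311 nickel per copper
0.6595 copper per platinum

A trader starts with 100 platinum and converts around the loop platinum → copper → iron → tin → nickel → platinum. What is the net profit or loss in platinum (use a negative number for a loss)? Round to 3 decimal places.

100 platinum × 0.6595 = 65.95 copper
65.95 copper × 2.503 = 165.07285 iron
165.07285 iron × 0.5463 = 90.179297955 tin
90.179297955 tin × 0.8827 = 79.6012663048785 nickel
79.6012663048785 nickel × 1.008 = 80.238076435317528 platinum
Net change: 80.238076435317528 − 100 = -19.761923564682472 platinum

-19.762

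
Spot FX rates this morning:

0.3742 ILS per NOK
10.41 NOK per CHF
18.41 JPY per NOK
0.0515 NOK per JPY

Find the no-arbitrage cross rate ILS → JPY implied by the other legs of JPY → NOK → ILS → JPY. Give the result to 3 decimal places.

Known legs of the cycle: 0.0515 × 0.3742 = 0.0192713
For no arbitrage the full-cycle product must be 1, so the missing rate is 1 / 0.0192713 ≈ 51.89064.

51.891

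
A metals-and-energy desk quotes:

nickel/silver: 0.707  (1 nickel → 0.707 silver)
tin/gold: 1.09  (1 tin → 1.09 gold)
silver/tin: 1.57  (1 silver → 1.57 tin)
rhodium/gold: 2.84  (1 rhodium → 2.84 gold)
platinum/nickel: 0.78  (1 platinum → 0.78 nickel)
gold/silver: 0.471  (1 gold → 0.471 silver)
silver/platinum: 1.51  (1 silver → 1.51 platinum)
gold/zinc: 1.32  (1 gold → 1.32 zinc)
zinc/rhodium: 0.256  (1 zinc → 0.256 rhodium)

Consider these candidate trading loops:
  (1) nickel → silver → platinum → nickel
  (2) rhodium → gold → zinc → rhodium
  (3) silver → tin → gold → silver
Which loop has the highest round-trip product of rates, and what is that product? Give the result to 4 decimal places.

0.9597

(1) 0.707 × 1.51 × 0.78 = 0.83270
(2) 2.84 × 1.32 × 0.256 = 0.95969
(3) 1.57 × 1.09 × 0.471 = 0.80602
Highest is cycle (2) at 0.9597 (≤1, no arbitrage).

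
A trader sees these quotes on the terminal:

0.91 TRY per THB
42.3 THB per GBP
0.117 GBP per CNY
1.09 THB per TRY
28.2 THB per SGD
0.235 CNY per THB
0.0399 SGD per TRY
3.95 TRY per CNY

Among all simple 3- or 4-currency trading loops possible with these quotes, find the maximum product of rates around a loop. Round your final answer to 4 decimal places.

CNY→GBP→THB→CNY: 0.117 × 42.3 × 0.235 = 1.16304
CNY→TRY→SGD→THB→CNY: 3.95 × 0.0399 × 28.2 × 0.235 = 1.04445
TRY→SGD→THB→TRY: 0.0399 × 28.2 × 0.91 = 1.02391
CNY→TRY→THB→CNY: 3.95 × 1.09 × 0.235 = 1.01179
Maximum is CNY→GBP→THB→CNY at 1.1630; arbitrage exists.

1.1630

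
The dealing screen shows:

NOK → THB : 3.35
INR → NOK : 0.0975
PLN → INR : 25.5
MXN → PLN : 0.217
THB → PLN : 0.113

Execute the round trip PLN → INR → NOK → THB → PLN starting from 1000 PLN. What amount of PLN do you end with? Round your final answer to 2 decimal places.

1000 PLN × 25.5 = 25500 INR
25500 INR × 0.0975 = 2486.25 NOK
2486.25 NOK × 3.35 = 8328.9375 THB
8328.9375 THB × 0.113 = 941.1699375 PLN

941.17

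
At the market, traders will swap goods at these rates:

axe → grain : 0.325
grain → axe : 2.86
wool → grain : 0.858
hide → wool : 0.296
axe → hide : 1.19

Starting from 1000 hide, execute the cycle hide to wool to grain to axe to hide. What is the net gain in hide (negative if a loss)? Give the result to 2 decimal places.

-135.65

1000 hide × 0.296 = 296 wool
296 wool × 0.858 = 253.968 grain
253.968 grain × 2.86 = 726.34848 axe
726.34848 axe × 1.19 = 864.3546912 hide
Net change: 864.3546912 − 1000 = -135.6453088 hide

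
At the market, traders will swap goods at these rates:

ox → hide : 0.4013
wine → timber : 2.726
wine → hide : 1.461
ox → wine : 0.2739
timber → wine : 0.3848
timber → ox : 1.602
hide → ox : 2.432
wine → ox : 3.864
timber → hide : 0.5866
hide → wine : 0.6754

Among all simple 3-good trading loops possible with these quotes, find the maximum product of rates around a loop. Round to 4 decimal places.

1.1961

wine→timber→ox→wine: 2.726 × 1.602 × 0.2739 = 1.19614
wine→timber→hide→wine: 2.726 × 0.5866 × 0.6754 = 1.08001
wine→ox→hide→wine: 3.864 × 0.4013 × 0.6754 = 1.04729
wine→hide→ox→wine: 1.461 × 2.432 × 0.2739 = 0.97321
Maximum is wine→timber→ox→wine at 1.1961; arbitrage exists.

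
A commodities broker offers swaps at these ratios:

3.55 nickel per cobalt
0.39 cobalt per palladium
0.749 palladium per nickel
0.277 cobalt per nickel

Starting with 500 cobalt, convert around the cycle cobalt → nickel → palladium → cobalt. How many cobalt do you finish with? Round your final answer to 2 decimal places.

518.50

500 cobalt × 3.55 = 1775 nickel
1775 nickel × 0.749 = 1329.475 palladium
1329.475 palladium × 0.39 = 518.49525 cobalt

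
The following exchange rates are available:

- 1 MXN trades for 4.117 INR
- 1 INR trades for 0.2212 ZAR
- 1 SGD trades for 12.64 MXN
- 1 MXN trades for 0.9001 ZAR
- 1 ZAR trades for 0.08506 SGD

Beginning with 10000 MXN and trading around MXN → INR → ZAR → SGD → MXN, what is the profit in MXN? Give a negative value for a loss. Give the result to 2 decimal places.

-208.74

10000 MXN × 4.117 = 41170 INR
41170 INR × 0.2212 = 9106.804 ZAR
9106.804 ZAR × 0.08506 = 774.62474824 SGD
774.62474824 SGD × 12.64 = 9791.2568177536 MXN
Net change: 9791.2568177536 − 10000 = -208.7431822464 MXN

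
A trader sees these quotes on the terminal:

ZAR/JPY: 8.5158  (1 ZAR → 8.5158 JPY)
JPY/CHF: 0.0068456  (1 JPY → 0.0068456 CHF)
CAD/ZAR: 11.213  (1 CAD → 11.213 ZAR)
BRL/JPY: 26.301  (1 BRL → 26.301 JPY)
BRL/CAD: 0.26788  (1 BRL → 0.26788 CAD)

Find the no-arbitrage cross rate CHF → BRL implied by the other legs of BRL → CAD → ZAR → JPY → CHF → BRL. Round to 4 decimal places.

5.7109

Known legs of the cycle: 0.26788 × 11.213 × 8.5158 × 0.0068456 = 0.1751052166428088512
For no arbitrage the full-cycle product must be 1, so the missing rate is 1 / 0.1751052166428088512 ≈ 5.710852.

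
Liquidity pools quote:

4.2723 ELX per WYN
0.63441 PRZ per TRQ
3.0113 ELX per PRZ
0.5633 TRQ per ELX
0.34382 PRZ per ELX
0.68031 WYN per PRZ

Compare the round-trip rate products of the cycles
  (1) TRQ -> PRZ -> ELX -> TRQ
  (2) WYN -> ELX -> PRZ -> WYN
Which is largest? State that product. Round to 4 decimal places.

1.0761

(1) 0.63441 × 3.0113 × 0.5633 = 1.07613
(2) 4.2723 × 0.34382 × 0.68031 = 0.99931
Highest is cycle (1) at 1.0761 (>1, arbitrage).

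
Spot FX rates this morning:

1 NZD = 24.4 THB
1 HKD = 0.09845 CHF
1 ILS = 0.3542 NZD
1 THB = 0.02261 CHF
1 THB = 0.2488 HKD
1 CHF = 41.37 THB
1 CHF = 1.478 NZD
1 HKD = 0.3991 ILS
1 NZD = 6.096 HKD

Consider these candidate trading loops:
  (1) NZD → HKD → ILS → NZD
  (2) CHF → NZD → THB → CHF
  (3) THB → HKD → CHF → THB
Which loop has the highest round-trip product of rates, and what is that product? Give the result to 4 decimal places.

(1) 6.096 × 0.3991 × 0.3542 = 0.86174
(2) 1.478 × 24.4 × 0.02261 = 0.81539
(3) 0.2488 × 0.09845 × 41.37 = 1.01333
Highest is cycle (3) at 1.0133 (>1, arbitrage).

1.0133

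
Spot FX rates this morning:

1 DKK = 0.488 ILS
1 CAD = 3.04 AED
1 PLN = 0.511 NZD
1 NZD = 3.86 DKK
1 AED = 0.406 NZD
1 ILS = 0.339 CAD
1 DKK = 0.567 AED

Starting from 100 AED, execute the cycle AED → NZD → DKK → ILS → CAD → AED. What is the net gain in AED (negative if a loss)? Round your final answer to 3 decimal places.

100 AED × 0.406 = 40.6 NZD
40.6 NZD × 3.86 = 156.716 DKK
156.716 DKK × 0.488 = 76.477408 ILS
76.477408 ILS × 0.339 = 25.925841312 CAD
25.925841312 CAD × 3.04 = 78.81455758848 AED
Net change: 78.81455758848 − 100 = -21.18544241152 AED

-21.185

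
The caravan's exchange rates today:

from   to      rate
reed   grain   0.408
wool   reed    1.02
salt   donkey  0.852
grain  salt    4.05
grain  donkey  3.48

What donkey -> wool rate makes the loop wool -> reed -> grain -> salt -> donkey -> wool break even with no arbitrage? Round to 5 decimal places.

0.69638

Known legs of the cycle: 1.02 × 0.408 × 4.05 × 0.852 = 1.436001696
For no arbitrage the full-cycle product must be 1, so the missing rate is 1 / 1.436001696 ≈ 0.6963780.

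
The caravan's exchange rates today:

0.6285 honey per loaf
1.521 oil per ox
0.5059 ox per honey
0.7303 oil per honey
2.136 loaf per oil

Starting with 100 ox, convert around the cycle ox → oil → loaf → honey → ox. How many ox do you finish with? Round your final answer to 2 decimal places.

103.30

100 ox × 1.521 = 152.1 oil
152.1 oil × 2.136 = 324.8856 loaf
324.8856 loaf × 0.6285 = 204.1905996 honey
204.1905996 honey × 0.5059 = 103.30002433764 ox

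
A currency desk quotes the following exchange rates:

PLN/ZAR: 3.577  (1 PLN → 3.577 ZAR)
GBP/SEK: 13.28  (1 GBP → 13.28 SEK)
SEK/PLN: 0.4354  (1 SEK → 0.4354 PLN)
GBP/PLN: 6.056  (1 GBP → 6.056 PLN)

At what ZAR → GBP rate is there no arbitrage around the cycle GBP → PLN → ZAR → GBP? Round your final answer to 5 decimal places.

0.04616

Known legs of the cycle: 6.056 × 3.577 = 21.662312
For no arbitrage the full-cycle product must be 1, so the missing rate is 1 / 21.662312 ≈ 0.0461631.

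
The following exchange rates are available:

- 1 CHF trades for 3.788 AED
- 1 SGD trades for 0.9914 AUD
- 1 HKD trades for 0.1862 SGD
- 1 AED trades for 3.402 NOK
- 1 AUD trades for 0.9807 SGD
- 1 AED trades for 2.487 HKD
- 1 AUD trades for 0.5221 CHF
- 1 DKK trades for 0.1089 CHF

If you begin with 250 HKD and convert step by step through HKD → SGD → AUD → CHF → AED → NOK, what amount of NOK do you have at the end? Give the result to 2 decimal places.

250 HKD × 0.1862 = 46.55 SGD
46.55 SGD × 0.9914 = 46.14967 AUD
46.14967 AUD × 0.5221 = 24.094742707 CHF
24.094742707 CHF × 3.788 = 91.270885374116 AED
91.270885374116 AED × 3.402 = 310.503552042742632 NOK

310.50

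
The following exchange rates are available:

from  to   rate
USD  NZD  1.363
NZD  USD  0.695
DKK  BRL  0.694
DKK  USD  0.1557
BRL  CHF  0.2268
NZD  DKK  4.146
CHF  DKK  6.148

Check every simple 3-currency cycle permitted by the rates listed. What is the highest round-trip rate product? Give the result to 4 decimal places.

BRL→CHF→DKK→BRL: 0.2268 × 6.148 × 0.694 = 0.96769
NZD→DKK→USD→NZD: 4.146 × 0.1557 × 1.363 = 0.87986
Maximum is BRL→CHF→DKK→BRL at 0.9677; no arbitrage — every cycle loses value.

0.9677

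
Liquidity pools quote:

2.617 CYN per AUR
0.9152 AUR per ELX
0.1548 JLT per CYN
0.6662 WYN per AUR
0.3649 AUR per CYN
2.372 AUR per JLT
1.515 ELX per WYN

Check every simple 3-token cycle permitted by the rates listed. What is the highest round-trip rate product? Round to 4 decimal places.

0.9609

JLT→AUR→CYN→JLT: 2.372 × 2.617 × 0.1548 = 0.96092
ELX→AUR→WYN→ELX: 0.9152 × 0.6662 × 1.515 = 0.92370
Maximum is JLT→AUR→CYN→JLT at 0.9609; no arbitrage — every cycle loses value.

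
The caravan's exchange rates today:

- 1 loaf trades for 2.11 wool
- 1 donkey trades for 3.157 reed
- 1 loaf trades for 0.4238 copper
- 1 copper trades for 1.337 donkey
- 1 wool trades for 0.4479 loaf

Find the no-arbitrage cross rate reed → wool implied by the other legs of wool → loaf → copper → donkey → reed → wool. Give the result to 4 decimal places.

1.2481

Known legs of the cycle: 0.4479 × 0.4238 × 1.337 × 3.157 = 0.80121303079818
For no arbitrage the full-cycle product must be 1, so the missing rate is 1 / 0.80121303079818 ≈ 1.248108.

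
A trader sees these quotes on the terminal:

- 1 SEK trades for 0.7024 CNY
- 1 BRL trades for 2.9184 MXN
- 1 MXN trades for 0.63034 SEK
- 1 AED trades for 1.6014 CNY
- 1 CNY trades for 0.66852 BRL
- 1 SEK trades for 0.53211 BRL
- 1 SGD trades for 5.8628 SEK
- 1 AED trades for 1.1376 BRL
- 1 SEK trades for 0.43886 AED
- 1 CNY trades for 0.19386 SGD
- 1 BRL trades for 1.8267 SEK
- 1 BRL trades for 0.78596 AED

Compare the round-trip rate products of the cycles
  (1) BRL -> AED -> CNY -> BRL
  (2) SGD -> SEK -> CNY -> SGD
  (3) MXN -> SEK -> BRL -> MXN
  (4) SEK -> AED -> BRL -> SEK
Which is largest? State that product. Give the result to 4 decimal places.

0.9789

(1) 0.78596 × 1.6014 × 0.66852 = 0.84142
(2) 5.8628 × 0.7024 × 0.19386 = 0.79832
(3) 0.63034 × 0.53211 × 2.9184 = 0.97886
(4) 0.43886 × 1.1376 × 1.8267 = 0.91197
Highest is cycle (3) at 0.9789 (≤1, no arbitrage).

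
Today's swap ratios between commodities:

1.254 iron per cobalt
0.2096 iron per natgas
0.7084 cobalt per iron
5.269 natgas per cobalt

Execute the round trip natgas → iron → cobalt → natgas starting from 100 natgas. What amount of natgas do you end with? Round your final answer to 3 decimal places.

100 natgas × 0.2096 = 20.96 iron
20.96 iron × 0.7084 = 14.848064 cobalt
14.848064 cobalt × 5.269 = 78.234449216 natgas

78.234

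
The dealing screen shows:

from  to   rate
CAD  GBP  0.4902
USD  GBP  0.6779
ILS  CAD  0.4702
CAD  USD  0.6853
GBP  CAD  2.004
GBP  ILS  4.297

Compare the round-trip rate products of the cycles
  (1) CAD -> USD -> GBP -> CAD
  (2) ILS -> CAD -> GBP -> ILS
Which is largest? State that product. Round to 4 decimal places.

0.9904

(1) 0.6853 × 0.6779 × 2.004 = 0.93099
(2) 0.4702 × 0.4902 × 4.297 = 0.99042
Highest is cycle (2) at 0.9904 (≤1, no arbitrage).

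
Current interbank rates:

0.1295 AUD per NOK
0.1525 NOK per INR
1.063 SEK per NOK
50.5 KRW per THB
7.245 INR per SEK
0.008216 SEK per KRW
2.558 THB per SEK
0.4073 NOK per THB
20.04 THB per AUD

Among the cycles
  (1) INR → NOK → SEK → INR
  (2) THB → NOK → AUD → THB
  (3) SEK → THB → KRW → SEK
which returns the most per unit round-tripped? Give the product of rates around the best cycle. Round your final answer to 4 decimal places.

(1) 0.1525 × 1.063 × 7.245 = 1.17447
(2) 0.4073 × 0.1295 × 20.04 = 1.05702
(3) 2.558 × 50.5 × 0.008216 = 1.06133
Highest is cycle (1) at 1.1745 (>1, arbitrage).

1.1745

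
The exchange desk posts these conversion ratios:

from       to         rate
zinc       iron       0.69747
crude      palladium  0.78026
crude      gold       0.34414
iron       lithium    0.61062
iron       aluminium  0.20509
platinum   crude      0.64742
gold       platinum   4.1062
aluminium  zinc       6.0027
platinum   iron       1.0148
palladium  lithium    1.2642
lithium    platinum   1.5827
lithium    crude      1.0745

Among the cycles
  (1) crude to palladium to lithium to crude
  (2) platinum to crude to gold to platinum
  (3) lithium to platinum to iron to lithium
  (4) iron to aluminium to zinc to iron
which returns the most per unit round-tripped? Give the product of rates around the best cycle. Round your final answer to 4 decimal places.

1.0599

(1) 0.78026 × 1.2642 × 1.0745 = 1.05989
(2) 0.64742 × 0.34414 × 4.1062 = 0.91487
(3) 1.5827 × 1.0148 × 0.61062 = 0.98073
(4) 0.20509 × 6.0027 × 0.69747 = 0.85865
Highest is cycle (1) at 1.0599 (>1, arbitrage).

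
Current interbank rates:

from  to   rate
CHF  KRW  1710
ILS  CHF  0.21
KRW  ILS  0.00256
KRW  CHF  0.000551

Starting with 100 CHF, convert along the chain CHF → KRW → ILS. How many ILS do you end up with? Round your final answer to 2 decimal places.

437.76

100 CHF × 1710 = 171000 KRW
171000 KRW × 0.00256 = 437.76 ILS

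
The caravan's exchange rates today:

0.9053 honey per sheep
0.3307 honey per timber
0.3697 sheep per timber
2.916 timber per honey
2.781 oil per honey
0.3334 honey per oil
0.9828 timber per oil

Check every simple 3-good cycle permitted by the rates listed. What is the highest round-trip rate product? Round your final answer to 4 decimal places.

timber→sheep→honey→timber: 0.3697 × 0.9053 × 2.916 = 0.97595
timber→honey→oil→timber: 0.3307 × 2.781 × 0.9828 = 0.90386
Maximum is timber→sheep→honey→timber at 0.9760; no arbitrage — every cycle loses value.

0.9760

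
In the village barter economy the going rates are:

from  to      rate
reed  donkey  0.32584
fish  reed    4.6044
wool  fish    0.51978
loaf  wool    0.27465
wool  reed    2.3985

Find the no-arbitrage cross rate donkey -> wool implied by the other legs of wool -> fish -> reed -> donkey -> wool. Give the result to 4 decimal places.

1.2823

Known legs of the cycle: 0.51978 × 4.6044 × 0.32584 = 0.77982473642688
For no arbitrage the full-cycle product must be 1, so the missing rate is 1 / 0.77982473642688 ≈ 1.282339.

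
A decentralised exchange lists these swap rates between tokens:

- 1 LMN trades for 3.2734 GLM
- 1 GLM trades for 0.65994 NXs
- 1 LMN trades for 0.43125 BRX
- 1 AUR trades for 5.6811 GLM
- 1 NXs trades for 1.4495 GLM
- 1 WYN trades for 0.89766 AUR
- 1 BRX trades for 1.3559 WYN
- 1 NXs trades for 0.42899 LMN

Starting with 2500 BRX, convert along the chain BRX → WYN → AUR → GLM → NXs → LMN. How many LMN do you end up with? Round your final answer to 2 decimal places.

4894.00

2500 BRX × 1.3559 = 3389.75 WYN
3389.75 WYN × 0.89766 = 3042.842985 AUR
3042.842985 AUR × 5.6811 = 17286.6952820835 GLM
17286.6952820835 GLM × 0.65994 = 11408.18168445818499 NXs
11408.18168445818499 NXs × 0.42899 = 4893.9958608157167788601 LMN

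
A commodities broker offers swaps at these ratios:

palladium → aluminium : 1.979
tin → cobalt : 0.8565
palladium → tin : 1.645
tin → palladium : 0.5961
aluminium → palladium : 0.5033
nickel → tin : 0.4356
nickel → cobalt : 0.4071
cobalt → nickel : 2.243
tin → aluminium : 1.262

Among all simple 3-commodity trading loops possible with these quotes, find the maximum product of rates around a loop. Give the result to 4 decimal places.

tin→aluminium→palladium→tin: 1.262 × 0.5033 × 1.645 = 1.04485
cobalt→nickel→tin→cobalt: 2.243 × 0.4356 × 0.8565 = 0.83684
Maximum is tin→aluminium→palladium→tin at 1.0448; arbitrage exists.

1.0448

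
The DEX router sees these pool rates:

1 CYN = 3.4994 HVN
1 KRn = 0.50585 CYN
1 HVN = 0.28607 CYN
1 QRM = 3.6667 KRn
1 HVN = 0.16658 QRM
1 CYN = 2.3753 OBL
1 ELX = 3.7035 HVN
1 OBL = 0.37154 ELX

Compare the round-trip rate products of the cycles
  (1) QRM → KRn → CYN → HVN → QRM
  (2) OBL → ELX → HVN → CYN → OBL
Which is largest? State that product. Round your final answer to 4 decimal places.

(1) 3.6667 × 0.50585 × 3.4994 × 0.16658 = 1.08122
(2) 0.37154 × 3.7035 × 0.28607 × 2.3753 = 0.93499
Highest is cycle (1) at 1.0812 (>1, arbitrage).

1.0812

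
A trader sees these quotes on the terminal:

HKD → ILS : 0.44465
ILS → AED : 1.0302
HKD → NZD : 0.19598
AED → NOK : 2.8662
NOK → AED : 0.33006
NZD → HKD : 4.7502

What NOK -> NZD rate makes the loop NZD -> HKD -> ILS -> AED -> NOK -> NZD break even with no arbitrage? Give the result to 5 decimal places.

Known legs of the cycle: 4.7502 × 0.44465 × 1.0302 × 2.8662 = 6.2367484701927132
For no arbitrage the full-cycle product must be 1, so the missing rate is 1 / 6.2367484701927132 ≈ 0.1603400.

0.16034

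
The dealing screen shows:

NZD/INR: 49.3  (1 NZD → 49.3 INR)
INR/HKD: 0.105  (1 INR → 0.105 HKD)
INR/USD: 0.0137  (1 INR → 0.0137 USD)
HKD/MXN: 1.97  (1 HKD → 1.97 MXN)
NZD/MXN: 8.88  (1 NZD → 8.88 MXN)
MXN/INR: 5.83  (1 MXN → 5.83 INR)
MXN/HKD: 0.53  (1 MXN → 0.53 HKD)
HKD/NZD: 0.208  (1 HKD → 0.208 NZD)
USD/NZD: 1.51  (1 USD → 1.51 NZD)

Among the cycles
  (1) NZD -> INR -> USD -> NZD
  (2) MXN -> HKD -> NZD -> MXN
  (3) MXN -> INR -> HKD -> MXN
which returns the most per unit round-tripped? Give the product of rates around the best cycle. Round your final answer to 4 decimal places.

1.2059

(1) 49.3 × 0.0137 × 1.51 = 1.01987
(2) 0.53 × 0.208 × 8.88 = 0.97893
(3) 5.83 × 0.105 × 1.97 = 1.20594
Highest is cycle (3) at 1.2059 (>1, arbitrage).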